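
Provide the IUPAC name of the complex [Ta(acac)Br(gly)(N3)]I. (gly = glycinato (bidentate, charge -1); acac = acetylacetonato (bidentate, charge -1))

(acetylacetonato)azidobromo(glycinato)tantalum(V) iodide

The 1 iodide counter-ion carries a total charge of -1, so each complex ion is 1+.
Ligand charges: 1×bromo (-1 each), 1×azido (-1 each), 1×glycinato (-1 each), 1×acetylacetonato (-1 each); total -4. So Ta + (-4) = 1+, giving Ta = +5.
Ligands are named alphabetically: acetylacetonato before azido before bromo before glycinato.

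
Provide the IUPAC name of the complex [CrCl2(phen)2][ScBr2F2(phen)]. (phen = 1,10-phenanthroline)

Both ions are complex: the cation is named first with the plain metal name, the anion second with the -ate form; each ion's ligands are alphabetised independently.
Scandium is always +3 in its complexes; the anion's ligand charges sum to -4, so the complex anion is 1−.
A 1:1 salt means the cation carries the equal and opposite charge, 1+.
Cation: ligand charges sum to -2; for the ion to be 1+, Cr = +3.

dichlorobis(1,10-phenanthroline)chromium(III) dibromodifluoro(1,10-phenanthroline)scandate(III)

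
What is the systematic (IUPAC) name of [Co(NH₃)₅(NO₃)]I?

pentaamminenitratocobalt(II) iodide

The 1 iodide counter-ion carries a total charge of -1, so each complex ion is 1+.
Ligand charges: 1×nitrato (-1 each), 5×ammine (neutral); total -1. So Co + (-1) = 1+, giving Co = +2.
Ligands are named alphabetically: ammine before nitrato.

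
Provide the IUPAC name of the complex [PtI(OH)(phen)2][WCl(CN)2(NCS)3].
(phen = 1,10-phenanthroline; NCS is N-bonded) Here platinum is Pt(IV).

Pt is given as +4; the cation's ligand charges sum to -2, so the complex cation is 2+.
A 1:1 salt means the anion carries the equal and opposite charge, 2−.
Anion: ligand charges sum to -6; for the ion to be 2−, W = +4.

hydroxoiodobis(1,10-phenanthroline)platinum(IV) chlorodicyanotriisothiocyanatotungstate(IV)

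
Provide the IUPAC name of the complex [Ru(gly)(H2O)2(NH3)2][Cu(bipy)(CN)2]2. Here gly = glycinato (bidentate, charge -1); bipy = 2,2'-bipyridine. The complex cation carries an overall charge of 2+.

diamminediaqua(glycinato)ruthenium(III) (2,2'-bipyridine)dicyanocuprate(I)

Both ions are complex: the cation is named first with the plain metal name, the anion second with the -ate form; each ion's ligands are alphabetised independently.
The complex cation is given as 2+; its ligand charges sum to -1, so Ru = +3.
With 2 anions per cation, each anion must be 2/2 = 1−.
Anion: ligand charges sum to -2; for the ion to be 1−, Cu = +1.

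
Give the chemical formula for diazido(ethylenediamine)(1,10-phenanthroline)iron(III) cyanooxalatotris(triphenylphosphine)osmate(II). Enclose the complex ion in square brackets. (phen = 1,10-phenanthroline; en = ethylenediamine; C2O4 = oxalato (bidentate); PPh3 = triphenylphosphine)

[Fe(en)(N3)2(phen)][Os(C2O4)(CN)(PPh3)3]

Cation [Fe…]: ligand charges -2, Fe(III) ⇒ ion charge 1+.
Anion [Os…]: ligand charges -3, Os(II) ⇒ ion charge 1−.
One 1+ cation balances one 1− anion.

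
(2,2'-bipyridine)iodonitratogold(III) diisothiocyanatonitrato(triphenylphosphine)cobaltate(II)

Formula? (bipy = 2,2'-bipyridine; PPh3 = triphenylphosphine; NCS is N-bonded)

Cation [Au…]: ligand charges -2, Au(III) ⇒ ion charge 1+.
Anion [Co…]: ligand charges -3, Co(II) ⇒ ion charge 1−.
One 1+ cation balances one 1− anion.

[Au(bipy)I(NO3)][Co(NCS)2(NO3)(PPh3)]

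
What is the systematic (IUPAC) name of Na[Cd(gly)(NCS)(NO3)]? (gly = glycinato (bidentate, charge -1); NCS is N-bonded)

The 1 sodium counter-ion carries a total charge of +1, so each complex ion is 1−.
Ligand charges: 1×glycinato (-1 each), 1×isothiocyanato (-1 each), 1×nitrato (-1 each); total -3. So Cd + (-3) = 1−, giving Cd = +2.
Ligands are named alphabetically: glycinato before isothiocyanato before nitrato.
The complex ion is anionic, so cadmium takes the -ate form cadmate(II).

sodium (glycinato)isothiocyanatonitratocadmate(II)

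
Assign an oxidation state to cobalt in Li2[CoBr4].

2 lithium outside the brackets (+1 each) → the complex ion is 2−.
Ligand charges: 4×Br = -4; sum -4.
Co + (-4) = 2− ⇒ Co is +2.

+2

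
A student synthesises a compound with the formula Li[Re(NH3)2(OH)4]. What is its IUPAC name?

lithium diamminetetrahydroxorhenate(III)

The 1 lithium counter-ion carries a total charge of +1, so each complex ion is 1−.
Ligand charges: 2×ammine (neutral), 4×hydroxo (-1 each); total -4. So Re + (-4) = 1−, giving Re = +3.
The complex ion is anionic, so rhenium takes the -ate form rhenate(III).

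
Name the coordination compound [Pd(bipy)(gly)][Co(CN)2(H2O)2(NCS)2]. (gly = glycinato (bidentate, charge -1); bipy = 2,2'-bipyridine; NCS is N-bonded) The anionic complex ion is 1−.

The complex anion is given as 1−; its ligand charges sum to -4, so Co = +3.
A 1:1 salt means the cation carries the equal and opposite charge, 1+.
Cation: ligand charges sum to -1; for the ion to be 1+, Pd = +2.

(2,2'-bipyridine)(glycinato)palladium(II) diaquadicyanodiisothiocyanatocobaltate(III)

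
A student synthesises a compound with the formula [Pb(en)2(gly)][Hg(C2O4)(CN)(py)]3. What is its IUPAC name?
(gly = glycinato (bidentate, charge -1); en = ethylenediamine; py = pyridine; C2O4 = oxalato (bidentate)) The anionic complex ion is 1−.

Both ions are complex: the cation is named first with the plain metal name, the anion second with the -ate form; each ion's ligands are alphabetised independently.
The complex anion is given as 1−; its ligand charges sum to -3, so Hg = +2.
With 3 anions per cation, the cation must be 3×1 = 3+.
Cation: ligand charges sum to -1; for the ion to be 3+, Pb = +4.

bis(ethylenediamine)(glycinato)lead(IV) cyanooxalato(pyridine)mercurate(II)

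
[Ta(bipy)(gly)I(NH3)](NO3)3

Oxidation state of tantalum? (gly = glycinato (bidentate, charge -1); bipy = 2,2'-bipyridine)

3 nitrate outside the brackets (-1 each) → the complex ion is 3+.
Ligand charges: 1×I = -1; 1×gly = -1; 1×NH3 neutral; 1×bipy neutral; sum -2.
Ta + (-2) = 3+ ⇒ Ta is +5.

+5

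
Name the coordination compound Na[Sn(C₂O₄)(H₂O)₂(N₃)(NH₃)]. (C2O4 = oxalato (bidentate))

sodium amminediaquaazidooxalatostannate(II)

The 1 sodium counter-ion carries a total charge of +1, so each complex ion is 1−.
Ligand charges: 1×oxalato (-2 each), 1×azido (-1 each), 2×aqua (neutral), 1×ammine (neutral); total -3. So Sn + (-3) = 1−, giving Sn = +2.
The complex ion is anionic, so tin takes the -ate form stannate(II).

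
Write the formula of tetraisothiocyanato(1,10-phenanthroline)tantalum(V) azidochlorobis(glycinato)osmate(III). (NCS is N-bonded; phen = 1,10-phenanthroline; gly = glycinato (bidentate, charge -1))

Cation [Ta…]: ligand charges -4, Ta(V) ⇒ ion charge 1+.
Anion [Os…]: ligand charges -4, Os(III) ⇒ ion charge 1−.
One 1+ cation balances one 1− anion.

[Ta(NCS)4(phen)][OsCl(gly)2(N3)]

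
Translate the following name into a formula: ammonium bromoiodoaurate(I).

Ligands: 1 iodo (I, -1), 1 bromo (Br, -1). Ligand charge sum = -2.
With Au in oxidation state +1, the complex ion is [Au...]^1−.
Charge balance with ammonium (+1) requires 1 complex ion per 1 ammonium.

NH4[AuBrI]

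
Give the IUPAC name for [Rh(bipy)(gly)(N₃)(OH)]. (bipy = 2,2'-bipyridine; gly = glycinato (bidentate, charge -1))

azido(2,2'-bipyridine)(glycinato)hydroxorhodium(III)

There is no counter-ion, so the complex is neutral overall.
Ligand charges: 1×azido (-1 each), 1×2,2'-bipyridine (neutral), 1×glycinato (-1 each), 1×hydroxo (-1 each); total -3. So Rh + (-3) = 0, giving Rh = +3.
Ligands are named alphabetically: azido before bipyridine before glycinato before hydroxo.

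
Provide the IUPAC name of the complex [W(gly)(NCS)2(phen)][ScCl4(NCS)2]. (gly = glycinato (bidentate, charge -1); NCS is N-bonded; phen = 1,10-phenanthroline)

Both ions are complex: the cation is named first with the plain metal name, the anion second with the -ate form; each ion's ligands are alphabetised independently.
Scandium is always +3 in its complexes; the anion's ligand charges sum to -6, so the complex anion is 3−.
A 1:1 salt means the cation carries the equal and opposite charge, 3+.
Cation: ligand charges sum to -3; for the ion to be 3+, W = +6.

(glycinato)diisothiocyanato(1,10-phenanthroline)tungsten(VI) tetrachlorodiisothiocyanatoscandate(III)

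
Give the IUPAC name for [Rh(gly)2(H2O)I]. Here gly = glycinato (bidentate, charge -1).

aquabis(glycinato)iodorhodium(III)

There is no counter-ion, so the complex is neutral overall.
Ligand charges: 1×aqua (neutral), 2×glycinato (-1 each), 1×iodo (-1 each); total -3. So Rh + (-3) = 0, giving Rh = +3.
Ligands are named alphabetically: aqua before glycinato before iodo.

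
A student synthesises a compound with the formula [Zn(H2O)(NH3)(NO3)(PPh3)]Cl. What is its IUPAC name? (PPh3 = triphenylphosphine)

The 1 chloride counter-ion carries a total charge of -1, so each complex ion is 1+.
Ligand charges: 1×aqua (neutral), 1×triphenylphosphine (neutral), 1×nitrato (-1 each), 1×ammine (neutral); total -1. So Zn + (-1) = 1+, giving Zn = +2.
Ligands are named alphabetically: ammine before aqua before nitrato before triphenylphosphine.

ammineaquanitrato(triphenylphosphine)zinc(II) chloride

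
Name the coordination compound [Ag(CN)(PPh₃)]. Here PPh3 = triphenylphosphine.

There is no counter-ion, so the complex is neutral overall.
Ligand charges: 1×cyano (-1 each), 1×triphenylphosphine (neutral); total -1. So Ag + (-1) = 0, giving Ag = +1.
Ligands are named alphabetically: cyano before triphenylphosphine.

cyano(triphenylphosphine)silver(I)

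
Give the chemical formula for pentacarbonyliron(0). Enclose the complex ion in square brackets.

[Fe(CO)5]

Ligands: 5 carbonyl (CO, neutral). Ligand charge sum = 0.
With Fe in oxidation state 0, the complex ion is [Fe...].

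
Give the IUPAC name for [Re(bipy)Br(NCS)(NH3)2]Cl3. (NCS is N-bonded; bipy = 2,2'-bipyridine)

diammine(2,2'-bipyridine)bromoisothiocyanatorhenium(V) chloride

The 3 chloride counter-ions carry a total charge of -3, so each complex ion is 3+.
Ligand charges: 1×bromo (-1 each), 1×isothiocyanato (-1 each), 1×2,2'-bipyridine (neutral), 2×ammine (neutral); total -2. So Re + (-2) = 3+, giving Re = +5.
Ligands are named alphabetically: ammine before bipyridine before bromo before isothiocyanato.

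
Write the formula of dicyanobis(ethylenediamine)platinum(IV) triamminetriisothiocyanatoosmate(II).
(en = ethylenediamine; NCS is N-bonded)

[Pt(CN)2(en)2][Os(NCS)3(NH3)3]2

Cation [Pt…]: ligand charges -2, Pt(IV) ⇒ ion charge 2+.
Anion [Os…]: ligand charges -3, Os(II) ⇒ ion charge 1−.
One 2+ cation requires 2 of the 1− anion.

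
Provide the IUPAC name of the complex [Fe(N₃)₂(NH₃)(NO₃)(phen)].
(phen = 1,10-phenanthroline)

amminediazidonitrato(1,10-phenanthroline)iron(III)

There is no counter-ion, so the complex is neutral overall.
Ligand charges: 1×nitrato (-1 each), 1×1,10-phenanthroline (neutral), 2×azido (-1 each), 1×ammine (neutral); total -3. So Fe + (-3) = 0, giving Fe = +3.
Ligands are named alphabetically: ammine before azido before nitrato before phenanthroline.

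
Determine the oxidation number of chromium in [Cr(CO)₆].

0

No counter-ion: the bracketed complex is neutral.
Ligand charges: 6×CO neutral; sum 0.
Cr + (0) = 0 ⇒ Cr is 0.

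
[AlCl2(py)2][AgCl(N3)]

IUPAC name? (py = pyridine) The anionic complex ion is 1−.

dichlorobis(pyridine)aluminium(III) azidochloroargentate(I)

Both ions are complex: the cation is named first with the plain metal name, the anion second with the -ate form; each ion's ligands are alphabetised independently.
The complex anion is given as 1−; its ligand charges sum to -2, so Ag = +1.
A 1:1 salt means the cation carries the equal and opposite charge, 1+.
Cation: ligand charges sum to -2; for the ion to be 1+, Al = +3.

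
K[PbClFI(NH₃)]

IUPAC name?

The 1 potassium counter-ion carries a total charge of +1, so each complex ion is 1−.
Ligand charges: 1×ammine (neutral), 1×iodo (-1 each), 1×chloro (-1 each), 1×fluoro (-1 each); total -3. So Pb + (-3) = 1−, giving Pb = +2.
Ligands are named alphabetically: ammine before chloro before fluoro before iodo.
The complex ion is anionic, so lead takes the -ate form plumbate(II).

potassium amminechlorofluoroiodoplumbate(II)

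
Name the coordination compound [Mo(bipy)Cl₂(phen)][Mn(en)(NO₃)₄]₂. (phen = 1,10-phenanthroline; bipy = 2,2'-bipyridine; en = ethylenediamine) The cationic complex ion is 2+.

Both ions are complex: the cation is named first with the plain metal name, the anion second with the -ate form; each ion's ligands are alphabetised independently.
The complex cation is given as 2+; its ligand charges sum to -2, so Mo = +4.
With 2 anions per cation, each anion must be 2/2 = 1−.
Anion: ligand charges sum to -4; for the ion to be 1−, Mn = +3.

(2,2'-bipyridine)dichloro(1,10-phenanthroline)molybdenum(IV) (ethylenediamine)tetranitratomanganate(III)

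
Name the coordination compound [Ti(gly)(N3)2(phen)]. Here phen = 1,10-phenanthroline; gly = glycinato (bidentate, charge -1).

diazido(glycinato)(1,10-phenanthroline)titanium(III)

There is no counter-ion, so the complex is neutral overall.
Ligand charges: 1×1,10-phenanthroline (neutral), 1×glycinato (-1 each), 2×azido (-1 each); total -3. So Ti + (-3) = 0, giving Ti = +3.
Ligands are named alphabetically: azido before glycinato before phenanthroline.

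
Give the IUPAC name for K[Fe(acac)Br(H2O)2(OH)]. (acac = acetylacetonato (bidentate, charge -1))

potassium (acetylacetonato)diaquabromohydroxoferrate(II)

The 1 potassium counter-ion carries a total charge of +1, so each complex ion is 1−.
Ligand charges: 1×bromo (-1 each), 1×hydroxo (-1 each), 1×acetylacetonato (-1 each), 2×aqua (neutral); total -3. So Fe + (-3) = 1−, giving Fe = +2.
Ligands are named alphabetically: acetylacetonato before aqua before bromo before hydroxo.
The complex ion is anionic, so iron takes the -ate form ferrate(II).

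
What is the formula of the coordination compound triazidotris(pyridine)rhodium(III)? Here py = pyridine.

[Rh(N3)3(py)3]

Ligands: 3 pyridine (py, neutral), 3 azido (N3, -1). Ligand charge sum = -3.
With Rh in oxidation state +3, the complex ion is [Rh...].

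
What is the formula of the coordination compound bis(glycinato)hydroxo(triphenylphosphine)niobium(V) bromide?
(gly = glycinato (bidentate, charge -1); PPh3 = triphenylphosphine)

[Nb(gly)2(OH)(PPh3)]Br2

Ligands: 1 hydroxo (OH, -1), 2 glycinato (gly, -1), 1 triphenylphosphine (PPh3, neutral). Ligand charge sum = -3.
With Nb in oxidation state +5, the complex ion is [Nb...]^2+.
Charge balance with bromide (-1) requires 1 complex ion per 2 bromide.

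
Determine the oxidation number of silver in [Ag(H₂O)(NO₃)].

+1

No counter-ion: the bracketed complex is neutral.
Ligand charges: 1×H2O neutral; 1×NO3 = -1; sum -1.
Ag + (-1) = 0 ⇒ Ag is +1.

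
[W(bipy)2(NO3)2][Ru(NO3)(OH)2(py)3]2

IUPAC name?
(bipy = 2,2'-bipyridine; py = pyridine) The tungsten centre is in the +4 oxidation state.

Both ions are complex: the cation is named first with the plain metal name, the anion second with the -ate form; each ion's ligands are alphabetised independently.
W is given as +4; the cation's ligand charges sum to -2, so the complex cation is 2+.
With 2 anions per cation, each anion must be 2/2 = 1−.
Anion: ligand charges sum to -3; for the ion to be 1−, Ru = +2.

bis(2,2'-bipyridine)dinitratotungsten(IV) dihydroxonitratotris(pyridine)ruthenate(II)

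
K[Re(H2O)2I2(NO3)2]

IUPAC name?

potassium diaquadiiododinitratorhenate(III)

The 1 potassium counter-ion carries a total charge of +1, so each complex ion is 1−.
Ligand charges: 2×iodo (-1 each), 2×nitrato (-1 each), 2×aqua (neutral); total -4. So Re + (-4) = 1−, giving Re = +3.
The complex ion is anionic, so rhenium takes the -ate form rhenate(III).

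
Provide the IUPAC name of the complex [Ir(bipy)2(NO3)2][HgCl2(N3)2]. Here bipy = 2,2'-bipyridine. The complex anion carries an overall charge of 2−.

The complex anion is given as 2−; its ligand charges sum to -4, so Hg = +2.
A 1:1 salt means the cation carries the equal and opposite charge, 2+.
Cation: ligand charges sum to -2; for the ion to be 2+, Ir = +4.

bis(2,2'-bipyridine)dinitratoiridium(IV) diazidodichloromercurate(II)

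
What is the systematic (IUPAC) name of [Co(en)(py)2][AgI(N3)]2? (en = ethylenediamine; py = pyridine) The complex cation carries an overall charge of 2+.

(ethylenediamine)bis(pyridine)cobalt(II) azidoiodoargentate(I)

The complex cation is given as 2+; its ligand charges sum to 0, so Co = +2.
With 2 anions per cation, each anion must be 2/2 = 1−.
Anion: ligand charges sum to -2; for the ion to be 1−, Ag = +1.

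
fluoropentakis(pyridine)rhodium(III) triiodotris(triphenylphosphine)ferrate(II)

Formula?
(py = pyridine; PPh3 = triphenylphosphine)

[RhF(py)5][FeI3(PPh3)3]2

Cation [Rh…]: ligand charges -1, Rh(III) ⇒ ion charge 2+.
Anion [Fe…]: ligand charges -3, Fe(II) ⇒ ion charge 1−.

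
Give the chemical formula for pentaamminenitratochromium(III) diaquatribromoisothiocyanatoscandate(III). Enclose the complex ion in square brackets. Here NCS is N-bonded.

Cation [Cr…]: ligand charges -1, Cr(III) ⇒ ion charge 2+.
Anion [Sc…]: ligand charges -4, Sc(III) ⇒ ion charge 1−.
One 2+ cation requires 2 of the 1− anion.

[Cr(NH3)5(NO3)][ScBr3(H2O)2(NCS)]2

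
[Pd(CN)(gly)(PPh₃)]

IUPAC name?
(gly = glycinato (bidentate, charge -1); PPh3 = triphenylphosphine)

cyano(glycinato)(triphenylphosphine)palladium(II)

There is no counter-ion, so the complex is neutral overall.
Ligand charges: 1×glycinato (-1 each), 1×cyano (-1 each), 1×triphenylphosphine (neutral); total -2. So Pd + (-2) = 0, giving Pd = +2.
Ligands are named alphabetically: cyano before glycinato before triphenylphosphine.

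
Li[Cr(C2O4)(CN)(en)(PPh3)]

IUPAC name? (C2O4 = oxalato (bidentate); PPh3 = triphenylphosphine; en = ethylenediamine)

lithium cyano(ethylenediamine)oxalato(triphenylphosphine)chromate(II)

The 1 lithium counter-ion carries a total charge of +1, so each complex ion is 1−.
Ligand charges: 1×oxalato (-2 each), 1×cyano (-1 each), 1×triphenylphosphine (neutral), 1×ethylenediamine (neutral); total -3. So Cr + (-3) = 1−, giving Cr = +2.
Ligands are named alphabetically: cyano before ethylenediamine before oxalato before triphenylphosphine.
The complex ion is anionic, so chromium takes the -ate form chromate(II).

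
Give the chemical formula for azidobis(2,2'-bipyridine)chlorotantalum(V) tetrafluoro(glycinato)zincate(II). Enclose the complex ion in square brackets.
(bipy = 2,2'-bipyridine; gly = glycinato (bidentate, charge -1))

[Ta(bipy)2Cl(N3)][ZnF4(gly)]

Cation [Ta…]: ligand charges -2, Ta(V) ⇒ ion charge 3+.
Anion [Zn…]: ligand charges -5, Zn(II) ⇒ ion charge 3−.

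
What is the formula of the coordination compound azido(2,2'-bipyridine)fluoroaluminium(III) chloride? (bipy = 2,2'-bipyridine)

Ligands: 1 2,2'-bipyridine (bipy, neutral), 1 azido (N3, -1), 1 fluoro (F, -1). Ligand charge sum = -2.
With Al in oxidation state +3, the complex ion is [Al...]^1+.
Charge balance with chloride (-1) requires 1 complex ion per 1 chloride.

[Al(bipy)F(N3)]Cl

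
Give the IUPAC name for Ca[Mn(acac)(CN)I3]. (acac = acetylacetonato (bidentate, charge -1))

calcium (acetylacetonato)cyanotriiodomanganate(III)

The 1 calcium counter-ion carries a total charge of +2, so each complex ion is 2−.
Ligand charges: 1×cyano (-1 each), 3×iodo (-1 each), 1×acetylacetonato (-1 each); total -5. So Mn + (-5) = 2−, giving Mn = +3.
The complex ion is anionic, so manganese takes the -ate form manganate(III).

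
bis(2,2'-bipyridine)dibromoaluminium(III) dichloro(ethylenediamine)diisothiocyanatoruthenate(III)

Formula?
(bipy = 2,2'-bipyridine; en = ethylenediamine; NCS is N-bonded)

Cation [Al…]: ligand charges -2, Al(III) ⇒ ion charge 1+.
Anion [Ru…]: ligand charges -4, Ru(III) ⇒ ion charge 1−.
One 1+ cation balances one 1− anion.

[Al(bipy)2Br2][RuCl2(en)(NCS)2]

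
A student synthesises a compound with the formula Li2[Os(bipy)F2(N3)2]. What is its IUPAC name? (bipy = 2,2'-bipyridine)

lithium diazido(2,2'-bipyridine)difluoroosmate(II)

The 2 lithium counter-ions carry a total charge of +2, so each complex ion is 2−.
Ligand charges: 2×azido (-1 each), 1×2,2'-bipyridine (neutral), 2×fluoro (-1 each); total -4. So Os + (-4) = 2−, giving Os = +2.
Ligands are named alphabetically: azido before bipyridine before fluoro.
The complex ion is anionic, so osmium takes the -ate form osmate(II).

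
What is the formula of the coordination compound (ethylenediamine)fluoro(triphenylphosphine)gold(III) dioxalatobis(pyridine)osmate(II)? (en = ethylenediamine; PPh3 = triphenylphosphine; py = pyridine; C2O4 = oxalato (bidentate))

Cation [Au…]: ligand charges -1, Au(III) ⇒ ion charge 2+.
Anion [Os…]: ligand charges -4, Os(II) ⇒ ion charge 2−.

[Au(en)F(PPh3)][Os(C2O4)2(py)2]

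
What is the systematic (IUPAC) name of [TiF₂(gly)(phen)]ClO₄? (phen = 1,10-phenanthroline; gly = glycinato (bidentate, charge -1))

The 1 perchlorate counter-ion carries a total charge of -1, so each complex ion is 1+.
Ligand charges: 1×1,10-phenanthroline (neutral), 2×fluoro (-1 each), 1×glycinato (-1 each); total -3. So Ti + (-3) = 1+, giving Ti = +4.
Ligands are named alphabetically: fluoro before glycinato before phenanthroline.

difluoro(glycinato)(1,10-phenanthroline)titanium(IV) perchlorate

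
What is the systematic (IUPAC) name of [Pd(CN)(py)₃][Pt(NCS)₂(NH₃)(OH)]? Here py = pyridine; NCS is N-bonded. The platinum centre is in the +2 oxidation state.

Pt is given as +2; the anion's ligand charges sum to -3, so the complex anion is 1−.
A 1:1 salt means the cation carries the equal and opposite charge, 1+.
Cation: ligand charges sum to -1; for the ion to be 1+, Pd = +2.

cyanotris(pyridine)palladium(II) amminehydroxodiisothiocyanatoplatinate(II)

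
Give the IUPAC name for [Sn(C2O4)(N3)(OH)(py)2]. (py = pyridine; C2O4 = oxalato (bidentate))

There is no counter-ion, so the complex is neutral overall.
Ligand charges: 1×hydroxo (-1 each), 2×pyridine (neutral), 1×oxalato (-2 each), 1×azido (-1 each); total -4. So Sn + (-4) = 0, giving Sn = +4.
Ligands are named alphabetically: azido before hydroxo before oxalato before pyridine.

azidohydroxooxalatobis(pyridine)tin(IV)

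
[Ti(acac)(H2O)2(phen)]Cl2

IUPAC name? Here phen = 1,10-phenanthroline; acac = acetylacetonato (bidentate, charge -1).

The 2 chloride counter-ions carry a total charge of -2, so each complex ion is 2+.
Ligand charges: 1×1,10-phenanthroline (neutral), 1×acetylacetonato (-1 each), 2×aqua (neutral); total -1. So Ti + (-1) = 2+, giving Ti = +3.
Ligands are named alphabetically: acetylacetonato before aqua before phenanthroline.

(acetylacetonato)diaqua(1,10-phenanthroline)titanium(III) chloride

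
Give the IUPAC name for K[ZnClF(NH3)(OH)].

potassium amminechlorofluorohydroxozincate(II)

The 1 potassium counter-ion carries a total charge of +1, so each complex ion is 1−.
Ligand charges: 1×fluoro (-1 each), 1×ammine (neutral), 1×hydroxo (-1 each), 1×chloro (-1 each); total -3. So Zn + (-3) = 1−, giving Zn = +2.
The complex ion is anionic, so zinc takes the -ate form zincate(II).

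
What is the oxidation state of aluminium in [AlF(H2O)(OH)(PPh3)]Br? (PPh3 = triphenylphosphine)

1 bromide outside the brackets (-1 each) → the complex ion is 1+.
Ligand charges: 1×OH = -1; 1×F = -1; 1×H2O neutral; 1×PPh3 neutral; sum -2.
Al + (-2) = 1+ ⇒ Al is +3.

+3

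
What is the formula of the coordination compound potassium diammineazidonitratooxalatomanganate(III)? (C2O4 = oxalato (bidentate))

K[Mn(C2O4)(N3)(NH3)2(NO3)]

Ligands: 1 oxalato (C2O4, -2), 1 azido (N3, -1), 2 ammine (NH3, neutral), 1 nitrato (NO3, -1). Ligand charge sum = -4.
Charge balance with potassium (+1) requires 1 complex ion per 1 potassium.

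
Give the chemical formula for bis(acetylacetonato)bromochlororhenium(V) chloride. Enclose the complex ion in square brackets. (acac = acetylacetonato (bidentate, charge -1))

[Re(acac)2BrCl]Cl

Ligands: 1 bromo (Br, -1), 2 acetylacetonato (acac, -1), 1 chloro (Cl, -1). Ligand charge sum = -4.
With Re in oxidation state +5, the complex ion is [Re...]^1+.
Charge balance with chloride (-1) requires 1 complex ion per 1 chloride.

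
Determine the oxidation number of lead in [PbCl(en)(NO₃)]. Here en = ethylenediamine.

No counter-ion: the bracketed complex is neutral.
Ligand charges: 1×en neutral; 1×Cl = -1; 1×NO3 = -1; sum -2.
Pb + (-2) = 0 ⇒ Pb is +2.

+2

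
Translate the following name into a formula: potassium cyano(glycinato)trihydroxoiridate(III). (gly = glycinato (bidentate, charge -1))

K2[Ir(CN)(gly)(OH)3]

Ligands: 1 cyano (CN, -1), 1 glycinato (gly, -1), 3 hydroxo (OH, -1). Ligand charge sum = -5.
Charge balance with potassium (+1) requires 1 complex ion per 2 potassium.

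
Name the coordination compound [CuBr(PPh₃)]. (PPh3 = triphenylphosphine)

bromo(triphenylphosphine)copper(I)

There is no counter-ion, so the complex is neutral overall.
Ligand charges: 1×bromo (-1 each), 1×triphenylphosphine (neutral); total -1. So Cu + (-1) = 0, giving Cu = +1.
Ligands are named alphabetically: bromo before triphenylphosphine.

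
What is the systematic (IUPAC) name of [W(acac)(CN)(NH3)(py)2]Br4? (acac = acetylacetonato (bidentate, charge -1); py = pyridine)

The 4 bromide counter-ions carry a total charge of -4, so each complex ion is 4+.
Ligand charges: 1×cyano (-1 each), 1×acetylacetonato (-1 each), 2×pyridine (neutral), 1×ammine (neutral); total -2. So W + (-2) = 4+, giving W = +6.
Ligands are named alphabetically: acetylacetonato before ammine before cyano before pyridine.

(acetylacetonato)amminecyanobis(pyridine)tungsten(VI) bromide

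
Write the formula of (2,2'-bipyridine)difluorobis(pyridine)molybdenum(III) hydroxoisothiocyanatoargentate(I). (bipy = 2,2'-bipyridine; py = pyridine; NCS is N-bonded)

Cation [Mo…]: ligand charges -2, Mo(III) ⇒ ion charge 1+.
Anion [Ag…]: ligand charges -2, Ag(I) ⇒ ion charge 1−.
One 1+ cation balances one 1− anion.

[Mo(bipy)F2(py)2][Ag(NCS)(OH)]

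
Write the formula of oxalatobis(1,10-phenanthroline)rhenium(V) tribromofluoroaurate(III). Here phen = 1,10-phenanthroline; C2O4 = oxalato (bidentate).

[Re(C2O4)(phen)2][AuBr3F]3

Cation [Re…]: ligand charges -2, Re(V) ⇒ ion charge 3+.
Anion [Au…]: ligand charges -4, Au(III) ⇒ ion charge 1−.
One 3+ cation requires 3 of the 1− anion.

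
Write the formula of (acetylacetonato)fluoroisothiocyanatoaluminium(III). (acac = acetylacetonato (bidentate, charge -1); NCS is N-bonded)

[Al(acac)F(NCS)]

Ligands: 1 acetylacetonato (acac, -1), 1 fluoro (F, -1), 1 isothiocyanato (NCS, -1). Ligand charge sum = -3.
With Al in oxidation state +3, the complex ion is [Al...].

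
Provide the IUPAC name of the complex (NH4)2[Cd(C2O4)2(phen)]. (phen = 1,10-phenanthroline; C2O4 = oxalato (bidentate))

ammonium dioxalato(1,10-phenanthroline)cadmate(II)

The 2 ammonium counter-ions carry a total charge of +2, so each complex ion is 2−.
Ligand charges: 1×1,10-phenanthroline (neutral), 2×oxalato (-2 each); total -4. So Cd + (-4) = 2−, giving Cd = +2.
The complex ion is anionic, so cadmium takes the -ate form cadmate(II).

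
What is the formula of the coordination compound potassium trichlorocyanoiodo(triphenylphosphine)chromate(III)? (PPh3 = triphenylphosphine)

Ligands: 1 cyano (CN, -1), 3 chloro (Cl, -1), 1 iodo (I, -1), 1 triphenylphosphine (PPh3, neutral). Ligand charge sum = -5.
With Cr in oxidation state +3, the complex ion is [Cr...]^2−.
Charge balance with potassium (+1) requires 1 complex ion per 2 potassium.

K2[CrCl3(CN)I(PPh3)]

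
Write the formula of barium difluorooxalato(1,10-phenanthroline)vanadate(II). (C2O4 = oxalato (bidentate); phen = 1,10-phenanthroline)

Ligands: 2 fluoro (F, -1), 1 oxalato (C2O4, -2), 1 1,10-phenanthroline (phen, neutral). Ligand charge sum = -4.
Charge balance with barium (+2) requires 1 complex ion per 1 barium.

Ba[V(C2O4)F2(phen)]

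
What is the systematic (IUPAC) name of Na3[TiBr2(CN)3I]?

The 3 sodium counter-ions carry a total charge of +3, so each complex ion is 3−.
Ligand charges: 2×bromo (-1 each), 3×cyano (-1 each), 1×iodo (-1 each); total -6. So Ti + (-6) = 3−, giving Ti = +3.
The complex ion is anionic, so titanium takes the -ate form titanate(III).

sodium dibromotricyanoiodotitanate(III)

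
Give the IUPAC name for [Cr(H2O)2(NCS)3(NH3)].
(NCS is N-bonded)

There is no counter-ion, so the complex is neutral overall.
Ligand charges: 1×ammine (neutral), 2×aqua (neutral), 3×isothiocyanato (-1 each); total -3. So Cr + (-3) = 0, giving Cr = +3.
Ligands are named alphabetically: ammine before aqua before isothiocyanato.

amminediaquatriisothiocyanatochromium(III)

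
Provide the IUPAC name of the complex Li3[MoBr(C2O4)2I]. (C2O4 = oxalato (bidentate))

lithium bromoiododioxalatomolybdate(III)

The 3 lithium counter-ions carry a total charge of +3, so each complex ion is 3−.
Ligand charges: 1×bromo (-1 each), 2×oxalato (-2 each), 1×iodo (-1 each); total -6. So Mo + (-6) = 3−, giving Mo = +3.
The complex ion is anionic, so molybdenum takes the -ate form molybdate(III).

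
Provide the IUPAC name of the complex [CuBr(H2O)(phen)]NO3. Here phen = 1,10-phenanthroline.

aquabromo(1,10-phenanthroline)copper(II) nitrate

The 1 nitrate counter-ion carries a total charge of -1, so each complex ion is 1+.
Ligand charges: 1×1,10-phenanthroline (neutral), 1×bromo (-1 each), 1×aqua (neutral); total -1. So Cu + (-1) = 1+, giving Cu = +2.
Ligands are named alphabetically: aqua before bromo before phenanthroline.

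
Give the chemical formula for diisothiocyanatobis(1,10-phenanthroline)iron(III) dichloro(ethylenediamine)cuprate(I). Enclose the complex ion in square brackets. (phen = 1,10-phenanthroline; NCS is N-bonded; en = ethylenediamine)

[Fe(NCS)2(phen)2][CuCl2(en)]

Cation [Fe…]: ligand charges -2, Fe(III) ⇒ ion charge 1+.
Anion [Cu…]: ligand charges -2, Cu(I) ⇒ ion charge 1−.
One 1+ cation balances one 1− anion.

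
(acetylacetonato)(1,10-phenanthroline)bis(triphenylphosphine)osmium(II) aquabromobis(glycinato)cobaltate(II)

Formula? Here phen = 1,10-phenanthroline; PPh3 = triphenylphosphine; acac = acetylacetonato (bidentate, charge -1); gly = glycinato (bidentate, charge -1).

[Os(acac)(phen)(PPh3)2][CoBr(gly)2(H2O)]

Cation [Os…]: ligand charges -1, Os(II) ⇒ ion charge 1+.
Anion [Co…]: ligand charges -3, Co(II) ⇒ ion charge 1−.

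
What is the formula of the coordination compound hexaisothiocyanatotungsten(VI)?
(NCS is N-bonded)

Ligands: 6 isothiocyanato (NCS, -1). Ligand charge sum = -6.
With W in oxidation state +6, the complex ion is [W...].

[W(NCS)6]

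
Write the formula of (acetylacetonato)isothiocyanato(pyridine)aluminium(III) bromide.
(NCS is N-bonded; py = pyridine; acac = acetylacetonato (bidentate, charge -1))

[Al(acac)(NCS)(py)]Br

Ligands: 1 isothiocyanato (NCS, -1), 1 pyridine (py, neutral), 1 acetylacetonato (acac, -1). Ligand charge sum = -2.
With Al in oxidation state +3, the complex ion is [Al...]^1+.
Charge balance with bromide (-1) requires 1 complex ion per 1 bromide.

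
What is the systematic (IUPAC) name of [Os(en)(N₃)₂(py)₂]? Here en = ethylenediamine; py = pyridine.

diazido(ethylenediamine)bis(pyridine)osmium(II)

There is no counter-ion, so the complex is neutral overall.
Ligand charges: 1×ethylenediamine (neutral), 2×azido (-1 each), 2×pyridine (neutral); total -2. So Os + (-2) = 0, giving Os = +2.
Ligands are named alphabetically: azido before ethylenediamine before pyridine.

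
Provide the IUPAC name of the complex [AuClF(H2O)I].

aquachlorofluoroiodogold(III)

There is no counter-ion, so the complex is neutral overall.
Ligand charges: 1×iodo (-1 each), 1×fluoro (-1 each), 1×chloro (-1 each), 1×aqua (neutral); total -3. So Au + (-3) = 0, giving Au = +3.
Ligands are named alphabetically: aqua before chloro before fluoro before iodo.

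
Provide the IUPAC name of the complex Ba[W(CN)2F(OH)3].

The 1 barium counter-ion carries a total charge of +2, so each complex ion is 2−.
Ligand charges: 1×fluoro (-1 each), 2×cyano (-1 each), 3×hydroxo (-1 each); total -6. So W + (-6) = 2−, giving W = +4.
The complex ion is anionic, so tungsten takes the -ate form tungstate(IV).

barium dicyanofluorotrihydroxotungstate(IV)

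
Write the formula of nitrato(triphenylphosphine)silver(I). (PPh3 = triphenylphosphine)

Ligands: 1 triphenylphosphine (PPh3, neutral), 1 nitrato (NO3, -1). Ligand charge sum = -1.
With Ag in oxidation state +1, the complex ion is [Ag...].

[Ag(NO3)(PPh3)]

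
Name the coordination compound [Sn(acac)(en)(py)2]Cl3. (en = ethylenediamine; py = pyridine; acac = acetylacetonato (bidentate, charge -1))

The 3 chloride counter-ions carry a total charge of -3, so each complex ion is 3+.
Ligand charges: 1×ethylenediamine (neutral), 2×pyridine (neutral), 1×acetylacetonato (-1 each); total -1. So Sn + (-1) = 3+, giving Sn = +4.
Ligands are named alphabetically: acetylacetonato before ethylenediamine before pyridine.

(acetylacetonato)(ethylenediamine)bis(pyridine)tin(IV) chloride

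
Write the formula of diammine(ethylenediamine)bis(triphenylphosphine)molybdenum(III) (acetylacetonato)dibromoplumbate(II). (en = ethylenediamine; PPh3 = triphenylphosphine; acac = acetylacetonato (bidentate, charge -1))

[Mo(en)(NH3)2(PPh3)2][Pb(acac)Br2]3

Cation [Mo…]: ligand charges 0, Mo(III) ⇒ ion charge 3+.
Anion [Pb…]: ligand charges -3, Pb(II) ⇒ ion charge 1−.
One 3+ cation requires 3 of the 1− anion.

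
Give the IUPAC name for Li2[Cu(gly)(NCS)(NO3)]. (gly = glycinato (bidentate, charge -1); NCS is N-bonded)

lithium (glycinato)isothiocyanatonitratocuprate(I)

The 2 lithium counter-ions carry a total charge of +2, so each complex ion is 2−.
Ligand charges: 1×glycinato (-1 each), 1×nitrato (-1 each), 1×isothiocyanato (-1 each); total -3. So Cu + (-3) = 2−, giving Cu = +1.
Ligands are named alphabetically: glycinato before isothiocyanato before nitrato.
The complex ion is anionic, so copper takes the -ate form cuprate(I).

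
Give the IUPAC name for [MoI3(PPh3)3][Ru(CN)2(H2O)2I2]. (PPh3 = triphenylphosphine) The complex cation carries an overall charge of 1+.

Both ions are complex: the cation is named first with the plain metal name, the anion second with the -ate form; each ion's ligands are alphabetised independently.
The complex cation is given as 1+; its ligand charges sum to -3, so Mo = +4.
A 1:1 salt means the anion carries the equal and opposite charge, 1−.
Anion: ligand charges sum to -4; for the ion to be 1−, Ru = +3.

triiodotris(triphenylphosphine)molybdenum(IV) diaquadicyanodiiodoruthenate(III)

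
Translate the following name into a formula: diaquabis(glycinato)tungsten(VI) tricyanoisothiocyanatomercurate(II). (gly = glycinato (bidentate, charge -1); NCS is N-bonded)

Cation [W…]: ligand charges -2, W(VI) ⇒ ion charge 4+.
Anion [Hg…]: ligand charges -4, Hg(II) ⇒ ion charge 2−.
One 4+ cation requires 2 of the 2− anion.

[W(gly)2(H2O)2][Hg(CN)3(NCS)]2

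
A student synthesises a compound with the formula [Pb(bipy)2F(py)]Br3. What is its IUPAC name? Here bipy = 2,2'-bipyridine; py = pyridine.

The 3 bromide counter-ions carry a total charge of -3, so each complex ion is 3+.
Ligand charges: 2×2,2'-bipyridine (neutral), 1×fluoro (-1 each), 1×pyridine (neutral); total -1. So Pb + (-1) = 3+, giving Pb = +4.
Ligands are named alphabetically: bipyridine before fluoro before pyridine.

bis(2,2'-bipyridine)fluoro(pyridine)lead(IV) bromide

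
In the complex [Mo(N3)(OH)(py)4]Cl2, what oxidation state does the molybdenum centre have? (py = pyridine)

2 chloride outside the brackets (-1 each) → the complex ion is 2+.
Ligand charges: 1×OH = -1; 4×py neutral; 1×N3 = -1; sum -2.
Mo + (-2) = 2+ ⇒ Mo is +4.

+4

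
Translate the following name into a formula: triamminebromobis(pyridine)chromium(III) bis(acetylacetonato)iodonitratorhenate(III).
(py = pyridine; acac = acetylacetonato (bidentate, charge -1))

[CrBr(NH3)3(py)2][Re(acac)2I(NO3)]2

Cation [Cr…]: ligand charges -1, Cr(III) ⇒ ion charge 2+.
Anion [Re…]: ligand charges -4, Re(III) ⇒ ion charge 1−.
One 2+ cation requires 2 of the 1− anion.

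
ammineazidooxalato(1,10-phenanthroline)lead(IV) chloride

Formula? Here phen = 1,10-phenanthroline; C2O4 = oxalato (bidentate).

Ligands: 1 ammine (NH3, neutral), 1 azido (N3, -1), 1 1,10-phenanthroline (phen, neutral), 1 oxalato (C2O4, -2). Ligand charge sum = -3.
Charge balance with chloride (-1) requires 1 complex ion per 1 chloride.

[Pb(C2O4)(N3)(NH3)(phen)]Cl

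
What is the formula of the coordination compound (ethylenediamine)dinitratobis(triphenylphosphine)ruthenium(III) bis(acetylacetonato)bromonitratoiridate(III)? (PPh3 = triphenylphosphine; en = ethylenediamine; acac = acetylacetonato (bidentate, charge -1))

[Ru(en)(NO3)2(PPh3)2][Ir(acac)2Br(NO3)]

Cation [Ru…]: ligand charges -2, Ru(III) ⇒ ion charge 1+.
Anion [Ir…]: ligand charges -4, Ir(III) ⇒ ion charge 1−.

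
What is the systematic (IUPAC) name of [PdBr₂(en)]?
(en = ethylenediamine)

dibromo(ethylenediamine)palladium(II)

There is no counter-ion, so the complex is neutral overall.
Ligand charges: 2×bromo (-1 each), 1×ethylenediamine (neutral); total -2. So Pd + (-2) = 0, giving Pd = +2.
Ligands are named alphabetically: bromo before ethylenediamine.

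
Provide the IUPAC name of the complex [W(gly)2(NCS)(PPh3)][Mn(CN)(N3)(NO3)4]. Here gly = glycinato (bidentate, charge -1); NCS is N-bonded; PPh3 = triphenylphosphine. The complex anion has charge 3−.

Both ions are complex: the cation is named first with the plain metal name, the anion second with the -ate form; each ion's ligands are alphabetised independently.
The complex anion is given as 3−; its ligand charges sum to -6, so Mn = +3.
A 1:1 salt means the cation carries the equal and opposite charge, 3+.
Cation: ligand charges sum to -3; for the ion to be 3+, W = +6.

bis(glycinato)isothiocyanato(triphenylphosphine)tungsten(VI) azidocyanotetranitratomanganate(III)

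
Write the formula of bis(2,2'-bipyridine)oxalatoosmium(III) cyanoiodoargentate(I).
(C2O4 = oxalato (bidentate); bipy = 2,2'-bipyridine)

Cation [Os…]: ligand charges -2, Os(III) ⇒ ion charge 1+.
Anion [Ag…]: ligand charges -2, Ag(I) ⇒ ion charge 1−.
One 1+ cation balances one 1− anion.

[Os(bipy)2(C2O4)][Ag(CN)I]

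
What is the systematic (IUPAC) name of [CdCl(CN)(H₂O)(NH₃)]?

There is no counter-ion, so the complex is neutral overall.
Ligand charges: 1×cyano (-1 each), 1×chloro (-1 each), 1×ammine (neutral), 1×aqua (neutral); total -2. So Cd + (-2) = 0, giving Cd = +2.
Ligands are named alphabetically: ammine before aqua before chloro before cyano.

ammineaquachlorocyanocadmium(II)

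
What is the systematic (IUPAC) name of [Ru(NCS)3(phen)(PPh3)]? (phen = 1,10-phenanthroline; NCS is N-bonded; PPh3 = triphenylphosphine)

There is no counter-ion, so the complex is neutral overall.
Ligand charges: 1×1,10-phenanthroline (neutral), 3×isothiocyanato (-1 each), 1×triphenylphosphine (neutral); total -3. So Ru + (-3) = 0, giving Ru = +3.
Ligands are named alphabetically: isothiocyanato before phenanthroline before triphenylphosphine.

triisothiocyanato(1,10-phenanthroline)(triphenylphosphine)ruthenium(III)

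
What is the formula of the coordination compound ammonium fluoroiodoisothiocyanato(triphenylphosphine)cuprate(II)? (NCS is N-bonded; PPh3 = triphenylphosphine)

Ligands: 1 iodo (I, -1), 1 isothiocyanato (NCS, -1), 1 triphenylphosphine (PPh3, neutral), 1 fluoro (F, -1). Ligand charge sum = -3.
With Cu in oxidation state +2, the complex ion is [Cu...]^1−.
Charge balance with ammonium (+1) requires 1 complex ion per 1 ammonium.

NH4[CuFI(NCS)(PPh3)]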